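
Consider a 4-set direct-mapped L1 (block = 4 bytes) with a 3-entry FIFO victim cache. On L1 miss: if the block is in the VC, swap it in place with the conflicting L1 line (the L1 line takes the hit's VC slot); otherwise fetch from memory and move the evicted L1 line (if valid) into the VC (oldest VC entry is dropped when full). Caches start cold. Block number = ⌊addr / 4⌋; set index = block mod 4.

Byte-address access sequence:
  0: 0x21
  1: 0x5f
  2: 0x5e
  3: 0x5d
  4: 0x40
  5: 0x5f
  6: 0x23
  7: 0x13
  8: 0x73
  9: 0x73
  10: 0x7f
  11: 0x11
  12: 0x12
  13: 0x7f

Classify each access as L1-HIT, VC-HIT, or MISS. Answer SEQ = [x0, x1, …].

SEQ = [MISS, MISS, L1-HIT, L1-HIT, MISS, L1-HIT, VC-HIT, MISS, MISS, L1-HIT, MISS, VC-HIT, L1-HIT, L1-HIT]

0: 0x21 (blk 8, set 0) → MISS  vc=[]
1: 0x5f (blk 23, set 3) → MISS  vc=[]
2: 0x5e (blk 23, set 3) → L1-HIT  vc=[]
3: 0x5d (blk 23, set 3) → L1-HIT  vc=[]
4: 0x40 (blk 16, set 0) → MISS  vc=[8]
5: 0x5f (blk 23, set 3) → L1-HIT  vc=[8]
6: 0x23 (blk 8, set 0) → VC-HIT  vc=[16]
7: 0x13 (blk 4, set 0) → MISS  vc=[16, 8]
8: 0x73 (blk 28, set 0) → MISS  vc=[16, 8, 4]
9: 0x73 (blk 28, set 0) → L1-HIT  vc=[16, 8, 4]
10: 0x7f (blk 31, set 3) → MISS  vc=[8, 4, 23]
11: 0x11 (blk 4, set 0) → VC-HIT  vc=[8, 28, 23]
12: 0x12 (blk 4, set 0) → L1-HIT  vc=[8, 28, 23]
13: 0x7f (blk 31, set 3) → L1-HIT  vc=[8, 28, 23]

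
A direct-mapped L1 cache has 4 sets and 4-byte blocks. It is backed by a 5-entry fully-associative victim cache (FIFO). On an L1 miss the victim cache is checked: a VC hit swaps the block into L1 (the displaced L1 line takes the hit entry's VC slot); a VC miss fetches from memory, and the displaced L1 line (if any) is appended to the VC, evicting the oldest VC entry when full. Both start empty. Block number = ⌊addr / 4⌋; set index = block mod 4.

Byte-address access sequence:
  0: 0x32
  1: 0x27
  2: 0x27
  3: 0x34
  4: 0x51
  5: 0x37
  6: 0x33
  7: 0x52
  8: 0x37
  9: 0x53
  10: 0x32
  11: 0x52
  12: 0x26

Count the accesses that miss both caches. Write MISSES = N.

MISSES = 4

  [0] addr=0x32 blk=12 s=0: MISS | VC []
  [1] addr=0x27 blk=9 s=1: MISS | VC []
  [2] addr=0x27 blk=9 s=1: L1-HIT | VC []
  [3] addr=0x34 blk=13 s=1: MISS | VC [9]
  [4] addr=0x51 blk=20 s=0: MISS | VC [9, 12]
  [5] addr=0x37 blk=13 s=1: L1-HIT | VC [9, 12]
  [6] addr=0x33 blk=12 s=0: VC-HIT | VC [9, 20]
  [7] addr=0x52 blk=20 s=0: VC-HIT | VC [9, 12]
  [8] addr=0x37 blk=13 s=1: L1-HIT | VC [9, 12]
  [9] addr=0x53 blk=20 s=0: L1-HIT | VC [9, 12]
  [10] addr=0x32 blk=12 s=0: VC-HIT | VC [9, 20]
  [11] addr=0x52 blk=20 s=0: VC-HIT | VC [9, 12]
  [12] addr=0x26 blk=9 s=1: VC-HIT | VC [13, 12]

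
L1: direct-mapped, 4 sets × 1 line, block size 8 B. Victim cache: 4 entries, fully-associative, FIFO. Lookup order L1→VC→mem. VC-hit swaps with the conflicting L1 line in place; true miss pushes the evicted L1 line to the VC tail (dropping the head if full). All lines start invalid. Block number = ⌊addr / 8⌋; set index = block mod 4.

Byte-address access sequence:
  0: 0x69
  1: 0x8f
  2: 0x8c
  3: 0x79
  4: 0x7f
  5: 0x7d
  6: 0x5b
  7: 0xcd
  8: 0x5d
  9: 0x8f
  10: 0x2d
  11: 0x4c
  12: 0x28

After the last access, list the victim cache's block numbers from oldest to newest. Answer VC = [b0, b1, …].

#0 0x69→b13/s1 MISS; vc=[]
#1 0x8f→b17/s1 MISS; vc=[13]
#2 0x8c→b17/s1 L1-HIT; vc=[13]
#3 0x79→b15/s3 MISS; vc=[13]
#4 0x7f→b15/s3 L1-HIT; vc=[13]
#5 0x7d→b15/s3 L1-HIT; vc=[13]
#6 0x5b→b11/s3 MISS; vc=[13,15]
#7 0xcd→b25/s1 MISS; vc=[13,15,17]
#8 0x5d→b11/s3 L1-HIT; vc=[13,15,17]
#9 0x8f→b17/s1 VC-HIT; vc=[13,15,25]
#10 0x2d→b5/s1 MISS; vc=[13,15,25,17]
#11 0x4c→b9/s1 MISS; vc=[15,25,17,5]
#12 0x28→b5/s1 VC-HIT; vc=[15,25,17,9]

VC = [15, 25, 17, 9]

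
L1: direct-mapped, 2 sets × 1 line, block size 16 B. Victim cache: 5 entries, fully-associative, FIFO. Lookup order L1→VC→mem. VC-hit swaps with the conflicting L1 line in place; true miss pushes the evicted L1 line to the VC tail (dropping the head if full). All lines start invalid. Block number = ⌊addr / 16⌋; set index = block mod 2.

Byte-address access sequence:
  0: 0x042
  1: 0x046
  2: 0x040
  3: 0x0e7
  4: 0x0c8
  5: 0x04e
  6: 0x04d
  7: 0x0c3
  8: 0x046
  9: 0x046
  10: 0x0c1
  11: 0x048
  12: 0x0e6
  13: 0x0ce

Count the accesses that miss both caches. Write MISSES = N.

0: 0x42 (blk 4, set 0) → MISS  vc=[]
1: 0x46 (blk 4, set 0) → L1-HIT  vc=[]
2: 0x40 (blk 4, set 0) → L1-HIT  vc=[]
3: 0xe7 (blk 14, set 0) → MISS  vc=[4]
4: 0xc8 (blk 12, set 0) → MISS  vc=[4, 14]
5: 0x4e (blk 4, set 0) → VC-HIT  vc=[12, 14]
6: 0x4d (blk 4, set 0) → L1-HIT  vc=[12, 14]
7: 0xc3 (blk 12, set 0) → VC-HIT  vc=[4, 14]
8: 0x46 (blk 4, set 0) → VC-HIT  vc=[12, 14]
9: 0x46 (blk 4, set 0) → L1-HIT  vc=[12, 14]
10: 0xc1 (blk 12, set 0) → VC-HIT  vc=[4, 14]
11: 0x48 (blk 4, set 0) → VC-HIT  vc=[12, 14]
12: 0xe6 (blk 14, set 0) → VC-HIT  vc=[12, 4]
13: 0xce (blk 12, set 0) → VC-HIT  vc=[14, 4]

MISSES = 3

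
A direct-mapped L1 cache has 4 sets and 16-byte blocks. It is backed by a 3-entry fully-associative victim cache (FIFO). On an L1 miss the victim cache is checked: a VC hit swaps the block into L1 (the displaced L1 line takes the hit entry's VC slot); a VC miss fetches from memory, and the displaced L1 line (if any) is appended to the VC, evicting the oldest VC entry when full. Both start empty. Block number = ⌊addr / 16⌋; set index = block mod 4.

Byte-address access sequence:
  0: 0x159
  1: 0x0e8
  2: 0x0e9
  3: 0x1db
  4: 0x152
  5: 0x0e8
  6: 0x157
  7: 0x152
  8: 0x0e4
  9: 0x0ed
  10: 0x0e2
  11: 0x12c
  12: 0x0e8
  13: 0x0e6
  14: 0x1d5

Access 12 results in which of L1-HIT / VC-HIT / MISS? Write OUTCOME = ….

OUTCOME = VC-HIT

0: 0x159 (blk 21, set 1) → MISS  vc=[]
1: 0xe8 (blk 14, set 2) → MISS  vc=[]
2: 0xe9 (blk 14, set 2) → L1-HIT  vc=[]
3: 0x1db (blk 29, set 1) → MISS  vc=[21]
4: 0x152 (blk 21, set 1) → VC-HIT  vc=[29]
5: 0xe8 (blk 14, set 2) → L1-HIT  vc=[29]
6: 0x157 (blk 21, set 1) → L1-HIT  vc=[29]
7: 0x152 (blk 21, set 1) → L1-HIT  vc=[29]
8: 0xe4 (blk 14, set 2) → L1-HIT  vc=[29]
9: 0xed (blk 14, set 2) → L1-HIT  vc=[29]
10: 0xe2 (blk 14, set 2) → L1-HIT  vc=[29]
11: 0x12c (blk 18, set 2) → MISS  vc=[29, 14]
12: 0xe8 (blk 14, set 2) → VC-HIT  vc=[29, 18]
13: 0xe6 (blk 14, set 2) → L1-HIT  vc=[29, 18]
14: 0x1d5 (blk 29, set 1) → VC-HIT  vc=[21, 18]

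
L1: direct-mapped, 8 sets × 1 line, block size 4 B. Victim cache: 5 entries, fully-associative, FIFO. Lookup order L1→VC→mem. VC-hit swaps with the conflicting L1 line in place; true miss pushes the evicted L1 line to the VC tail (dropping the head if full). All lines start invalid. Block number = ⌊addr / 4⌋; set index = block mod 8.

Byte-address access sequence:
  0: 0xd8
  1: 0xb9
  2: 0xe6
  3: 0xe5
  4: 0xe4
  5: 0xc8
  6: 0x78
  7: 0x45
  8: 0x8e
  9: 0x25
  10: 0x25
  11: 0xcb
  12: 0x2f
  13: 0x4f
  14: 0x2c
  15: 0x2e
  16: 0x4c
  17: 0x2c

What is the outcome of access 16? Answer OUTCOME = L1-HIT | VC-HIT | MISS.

0: 0xd8 (blk 54, set 6) → MISS  vc=[]
1: 0xb9 (blk 46, set 6) → MISS  vc=[54]
2: 0xe6 (blk 57, set 1) → MISS  vc=[54]
3: 0xe5 (blk 57, set 1) → L1-HIT  vc=[54]
4: 0xe4 (blk 57, set 1) → L1-HIT  vc=[54]
5: 0xc8 (blk 50, set 2) → MISS  vc=[54]
6: 0x78 (blk 30, set 6) → MISS  vc=[54, 46]
7: 0x45 (blk 17, set 1) → MISS  vc=[54, 46, 57]
8: 0x8e (blk 35, set 3) → MISS  vc=[54, 46, 57]
9: 0x25 (blk 9, set 1) → MISS  vc=[54, 46, 57, 17]
10: 0x25 (blk 9, set 1) → L1-HIT  vc=[54, 46, 57, 17]
11: 0xcb (blk 50, set 2) → L1-HIT  vc=[54, 46, 57, 17]
12: 0x2f (blk 11, set 3) → MISS  vc=[54, 46, 57, 17, 35]
13: 0x4f (blk 19, set 3) → MISS  vc=[46, 57, 17, 35, 11]
14: 0x2c (blk 11, set 3) → VC-HIT  vc=[46, 57, 17, 35, 19]
15: 0x2e (blk 11, set 3) → L1-HIT  vc=[46, 57, 17, 35, 19]
16: 0x4c (blk 19, set 3) → VC-HIT  vc=[46, 57, 17, 35, 11]
17: 0x2c (blk 11, set 3) → VC-HIT  vc=[46, 57, 17, 35, 19]

OUTCOME = VC-HIT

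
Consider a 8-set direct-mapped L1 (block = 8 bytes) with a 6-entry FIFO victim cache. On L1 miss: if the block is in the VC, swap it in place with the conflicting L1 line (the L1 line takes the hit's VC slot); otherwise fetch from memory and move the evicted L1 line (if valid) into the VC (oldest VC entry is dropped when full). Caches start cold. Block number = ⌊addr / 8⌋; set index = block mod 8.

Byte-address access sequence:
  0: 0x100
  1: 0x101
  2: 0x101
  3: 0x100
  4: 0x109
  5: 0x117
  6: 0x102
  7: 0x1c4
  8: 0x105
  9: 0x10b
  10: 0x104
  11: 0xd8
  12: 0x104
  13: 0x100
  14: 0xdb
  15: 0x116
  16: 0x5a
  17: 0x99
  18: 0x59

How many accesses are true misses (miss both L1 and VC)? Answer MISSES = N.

MISSES = 7

#0 0x100→b32/s0 MISS; vc=[]
#1 0x101→b32/s0 L1-HIT; vc=[]
#2 0x101→b32/s0 L1-HIT; vc=[]
#3 0x100→b32/s0 L1-HIT; vc=[]
#4 0x109→b33/s1 MISS; vc=[]
#5 0x117→b34/s2 MISS; vc=[]
#6 0x102→b32/s0 L1-HIT; vc=[]
#7 0x1c4→b56/s0 MISS; vc=[32]
#8 0x105→b32/s0 VC-HIT; vc=[56]
#9 0x10b→b33/s1 L1-HIT; vc=[56]
#10 0x104→b32/s0 L1-HIT; vc=[56]
#11 0xd8→b27/s3 MISS; vc=[56]
#12 0x104→b32/s0 L1-HIT; vc=[56]
#13 0x100→b32/s0 L1-HIT; vc=[56]
#14 0xdb→b27/s3 L1-HIT; vc=[56]
#15 0x116→b34/s2 L1-HIT; vc=[56]
#16 0x5a→b11/s3 MISS; vc=[56,27]
#17 0x99→b19/s3 MISS; vc=[56,27,11]
#18 0x59→b11/s3 VC-HIT; vc=[56,27,19]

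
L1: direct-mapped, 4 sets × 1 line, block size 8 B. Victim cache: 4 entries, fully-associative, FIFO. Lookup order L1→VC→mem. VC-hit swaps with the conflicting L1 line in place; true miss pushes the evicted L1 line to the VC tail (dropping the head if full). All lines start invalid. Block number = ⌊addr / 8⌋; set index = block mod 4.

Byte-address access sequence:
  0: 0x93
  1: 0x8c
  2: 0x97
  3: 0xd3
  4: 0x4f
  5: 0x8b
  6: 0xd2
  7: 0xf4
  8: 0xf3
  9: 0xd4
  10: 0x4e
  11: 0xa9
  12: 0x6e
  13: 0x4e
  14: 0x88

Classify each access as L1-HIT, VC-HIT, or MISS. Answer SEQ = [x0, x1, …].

  [0] addr=0x93 blk=18 s=2: MISS | VC []
  [1] addr=0x8c blk=17 s=1: MISS | VC []
  [2] addr=0x97 blk=18 s=2: L1-HIT | VC []
  [3] addr=0xd3 blk=26 s=2: MISS | VC [18]
  [4] addr=0x4f blk=9 s=1: MISS | VC [18, 17]
  [5] addr=0x8b blk=17 s=1: VC-HIT | VC [18, 9]
  [6] addr=0xd2 blk=26 s=2: L1-HIT | VC [18, 9]
  [7] addr=0xf4 blk=30 s=2: MISS | VC [18, 9, 26]
  [8] addr=0xf3 blk=30 s=2: L1-HIT | VC [18, 9, 26]
  [9] addr=0xd4 blk=26 s=2: VC-HIT | VC [18, 9, 30]
  [10] addr=0x4e blk=9 s=1: VC-HIT | VC [18, 17, 30]
  [11] addr=0xa9 blk=21 s=1: MISS | VC [18, 17, 30, 9]
  [12] addr=0x6e blk=13 s=1: MISS | VC [17, 30, 9, 21]
  [13] addr=0x4e blk=9 s=1: VC-HIT | VC [17, 30, 13, 21]
  [14] addr=0x88 blk=17 s=1: VC-HIT | VC [9, 30, 13, 21]

SEQ = [MISS, MISS, L1-HIT, MISS, MISS, VC-HIT, L1-HIT, MISS, L1-HIT, VC-HIT, VC-HIT, MISS, MISS, VC-HIT, VC-HIT]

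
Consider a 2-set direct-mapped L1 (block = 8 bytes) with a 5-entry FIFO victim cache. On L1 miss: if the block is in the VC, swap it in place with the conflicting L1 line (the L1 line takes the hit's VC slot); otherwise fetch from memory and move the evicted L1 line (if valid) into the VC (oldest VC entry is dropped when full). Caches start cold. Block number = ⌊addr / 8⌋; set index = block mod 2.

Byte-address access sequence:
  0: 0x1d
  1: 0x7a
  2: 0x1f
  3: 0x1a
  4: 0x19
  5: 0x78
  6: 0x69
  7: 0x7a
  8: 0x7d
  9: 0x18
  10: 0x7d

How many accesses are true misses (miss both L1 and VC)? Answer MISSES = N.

0: 0x1d (blk 3, set 1) → MISS  vc=[]
1: 0x7a (blk 15, set 1) → MISS  vc=[3]
2: 0x1f (blk 3, set 1) → VC-HIT  vc=[15]
3: 0x1a (blk 3, set 1) → L1-HIT  vc=[15]
4: 0x19 (blk 3, set 1) → L1-HIT  vc=[15]
5: 0x78 (blk 15, set 1) → VC-HIT  vc=[3]
6: 0x69 (blk 13, set 1) → MISS  vc=[3, 15]
7: 0x7a (blk 15, set 1) → VC-HIT  vc=[3, 13]
8: 0x7d (blk 15, set 1) → L1-HIT  vc=[3, 13]
9: 0x18 (blk 3, set 1) → VC-HIT  vc=[15, 13]
10: 0x7d (blk 15, set 1) → VC-HIT  vc=[3, 13]

MISSES = 3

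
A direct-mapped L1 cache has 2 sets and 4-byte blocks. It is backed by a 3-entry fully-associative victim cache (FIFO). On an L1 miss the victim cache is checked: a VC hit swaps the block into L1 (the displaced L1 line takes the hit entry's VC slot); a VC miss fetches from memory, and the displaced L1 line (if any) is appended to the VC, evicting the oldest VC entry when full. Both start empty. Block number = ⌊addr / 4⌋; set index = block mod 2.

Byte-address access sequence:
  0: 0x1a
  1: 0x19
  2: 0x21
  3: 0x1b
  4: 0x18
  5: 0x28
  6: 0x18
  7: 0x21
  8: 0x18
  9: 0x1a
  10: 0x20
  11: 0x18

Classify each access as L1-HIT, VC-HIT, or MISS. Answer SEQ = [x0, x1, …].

SEQ = [MISS, L1-HIT, MISS, VC-HIT, L1-HIT, MISS, VC-HIT, VC-HIT, VC-HIT, L1-HIT, VC-HIT, VC-HIT]

0: 0x1a (blk 6, set 0) → MISS  vc=[]
1: 0x19 (blk 6, set 0) → L1-HIT  vc=[]
2: 0x21 (blk 8, set 0) → MISS  vc=[6]
3: 0x1b (blk 6, set 0) → VC-HIT  vc=[8]
4: 0x18 (blk 6, set 0) → L1-HIT  vc=[8]
5: 0x28 (blk 10, set 0) → MISS  vc=[8, 6]
6: 0x18 (blk 6, set 0) → VC-HIT  vc=[8, 10]
7: 0x21 (blk 8, set 0) → VC-HIT  vc=[6, 10]
8: 0x18 (blk 6, set 0) → VC-HIT  vc=[8, 10]
9: 0x1a (blk 6, set 0) → L1-HIT  vc=[8, 10]
10: 0x20 (blk 8, set 0) → VC-HIT  vc=[6, 10]
11: 0x18 (blk 6, set 0) → VC-HIT  vc=[8, 10]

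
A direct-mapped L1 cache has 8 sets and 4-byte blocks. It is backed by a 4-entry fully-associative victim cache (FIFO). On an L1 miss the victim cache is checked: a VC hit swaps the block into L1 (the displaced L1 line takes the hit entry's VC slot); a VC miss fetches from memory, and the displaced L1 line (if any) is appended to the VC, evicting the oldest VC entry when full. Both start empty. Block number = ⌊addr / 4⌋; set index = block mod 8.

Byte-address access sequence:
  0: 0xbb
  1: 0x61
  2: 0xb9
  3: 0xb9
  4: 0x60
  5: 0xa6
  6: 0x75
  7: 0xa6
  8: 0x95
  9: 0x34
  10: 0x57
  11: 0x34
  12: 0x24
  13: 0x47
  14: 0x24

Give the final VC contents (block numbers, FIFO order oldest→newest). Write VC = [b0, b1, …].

VC = [37, 21, 41, 17]

#0 0xbb→b46/s6 MISS; vc=[]
#1 0x61→b24/s0 MISS; vc=[]
#2 0xb9→b46/s6 L1-HIT; vc=[]
#3 0xb9→b46/s6 L1-HIT; vc=[]
#4 0x60→b24/s0 L1-HIT; vc=[]
#5 0xa6→b41/s1 MISS; vc=[]
#6 0x75→b29/s5 MISS; vc=[]
#7 0xa6→b41/s1 L1-HIT; vc=[]
#8 0x95→b37/s5 MISS; vc=[29]
#9 0x34→b13/s5 MISS; vc=[29,37]
#10 0x57→b21/s5 MISS; vc=[29,37,13]
#11 0x34→b13/s5 VC-HIT; vc=[29,37,21]
#12 0x24→b9/s1 MISS; vc=[29,37,21,41]
#13 0x47→b17/s1 MISS; vc=[37,21,41,9]
#14 0x24→b9/s1 VC-HIT; vc=[37,21,41,17]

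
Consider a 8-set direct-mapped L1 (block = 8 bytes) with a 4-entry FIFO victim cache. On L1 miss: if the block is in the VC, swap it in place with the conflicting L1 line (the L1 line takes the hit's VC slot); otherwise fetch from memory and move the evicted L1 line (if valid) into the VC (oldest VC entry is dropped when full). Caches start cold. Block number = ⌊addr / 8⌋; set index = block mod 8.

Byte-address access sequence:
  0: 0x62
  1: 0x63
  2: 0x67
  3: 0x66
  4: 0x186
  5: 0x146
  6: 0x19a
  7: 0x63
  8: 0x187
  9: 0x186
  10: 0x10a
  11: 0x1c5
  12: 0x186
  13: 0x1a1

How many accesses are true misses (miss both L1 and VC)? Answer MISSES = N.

  [0] addr=0x62 blk=12 s=4: MISS | VC []
  [1] addr=0x63 blk=12 s=4: L1-HIT | VC []
  [2] addr=0x67 blk=12 s=4: L1-HIT | VC []
  [3] addr=0x66 blk=12 s=4: L1-HIT | VC []
  [4] addr=0x186 blk=48 s=0: MISS | VC []
  [5] addr=0x146 blk=40 s=0: MISS | VC [48]
  [6] addr=0x19a blk=51 s=3: MISS | VC [48]
  [7] addr=0x63 blk=12 s=4: L1-HIT | VC [48]
  [8] addr=0x187 blk=48 s=0: VC-HIT | VC [40]
  [9] addr=0x186 blk=48 s=0: L1-HIT | VC [40]
  [10] addr=0x10a blk=33 s=1: MISS | VC [40]
  [11] addr=0x1c5 blk=56 s=0: MISS | VC [40, 48]
  [12] addr=0x186 blk=48 s=0: VC-HIT | VC [40, 56]
  [13] addr=0x1a1 blk=52 s=4: MISS | VC [40, 56, 12]

MISSES = 7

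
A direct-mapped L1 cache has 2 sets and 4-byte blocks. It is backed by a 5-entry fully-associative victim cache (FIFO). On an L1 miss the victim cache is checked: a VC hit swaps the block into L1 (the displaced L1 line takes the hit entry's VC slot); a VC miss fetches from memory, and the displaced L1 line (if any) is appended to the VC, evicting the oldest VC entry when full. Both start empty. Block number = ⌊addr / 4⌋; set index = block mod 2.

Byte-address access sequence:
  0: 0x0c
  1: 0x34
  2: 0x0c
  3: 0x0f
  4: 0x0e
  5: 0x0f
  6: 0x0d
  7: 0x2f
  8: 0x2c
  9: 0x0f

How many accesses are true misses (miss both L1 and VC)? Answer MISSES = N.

#0 0xc→b3/s1 MISS; vc=[]
#1 0x34→b13/s1 MISS; vc=[3]
#2 0xc→b3/s1 VC-HIT; vc=[13]
#3 0xf→b3/s1 L1-HIT; vc=[13]
#4 0xe→b3/s1 L1-HIT; vc=[13]
#5 0xf→b3/s1 L1-HIT; vc=[13]
#6 0xd→b3/s1 L1-HIT; vc=[13]
#7 0x2f→b11/s1 MISS; vc=[13,3]
#8 0x2c→b11/s1 L1-HIT; vc=[13,3]
#9 0xf→b3/s1 VC-HIT; vc=[13,11]

MISSES = 3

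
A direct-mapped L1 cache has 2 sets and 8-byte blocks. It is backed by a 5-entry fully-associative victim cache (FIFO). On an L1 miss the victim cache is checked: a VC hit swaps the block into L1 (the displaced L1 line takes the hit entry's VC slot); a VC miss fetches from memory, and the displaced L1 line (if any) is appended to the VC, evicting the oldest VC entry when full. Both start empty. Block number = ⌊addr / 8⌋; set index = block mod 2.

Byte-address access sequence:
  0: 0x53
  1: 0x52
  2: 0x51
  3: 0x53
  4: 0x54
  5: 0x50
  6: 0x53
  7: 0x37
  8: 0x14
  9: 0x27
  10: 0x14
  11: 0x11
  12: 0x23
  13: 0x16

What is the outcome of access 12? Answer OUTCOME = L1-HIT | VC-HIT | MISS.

  [0] addr=0x53 blk=10 s=0: MISS | VC []
  [1] addr=0x52 blk=10 s=0: L1-HIT | VC []
  [2] addr=0x51 blk=10 s=0: L1-HIT | VC []
  [3] addr=0x53 blk=10 s=0: L1-HIT | VC []
  [4] addr=0x54 blk=10 s=0: L1-HIT | VC []
  [5] addr=0x50 blk=10 s=0: L1-HIT | VC []
  [6] addr=0x53 blk=10 s=0: L1-HIT | VC []
  [7] addr=0x37 blk=6 s=0: MISS | VC [10]
  [8] addr=0x14 blk=2 s=0: MISS | VC [10, 6]
  [9] addr=0x27 blk=4 s=0: MISS | VC [10, 6, 2]
  [10] addr=0x14 blk=2 s=0: VC-HIT | VC [10, 6, 4]
  [11] addr=0x11 blk=2 s=0: L1-HIT | VC [10, 6, 4]
  [12] addr=0x23 blk=4 s=0: VC-HIT | VC [10, 6, 2]
  [13] addr=0x16 blk=2 s=0: VC-HIT | VC [10, 6, 4]

OUTCOME = VC-HIT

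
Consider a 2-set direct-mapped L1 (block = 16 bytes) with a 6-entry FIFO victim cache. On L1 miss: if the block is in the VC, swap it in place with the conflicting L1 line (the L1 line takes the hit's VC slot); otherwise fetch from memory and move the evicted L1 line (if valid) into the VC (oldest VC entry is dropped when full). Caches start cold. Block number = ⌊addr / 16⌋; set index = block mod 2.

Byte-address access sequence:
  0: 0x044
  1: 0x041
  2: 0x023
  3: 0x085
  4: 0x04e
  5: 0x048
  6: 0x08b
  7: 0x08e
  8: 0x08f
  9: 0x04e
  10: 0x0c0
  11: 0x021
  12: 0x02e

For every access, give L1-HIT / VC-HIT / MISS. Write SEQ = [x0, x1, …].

0: 0x44 (blk 4, set 0) → MISS  vc=[]
1: 0x41 (blk 4, set 0) → L1-HIT  vc=[]
2: 0x23 (blk 2, set 0) → MISS  vc=[4]
3: 0x85 (blk 8, set 0) → MISS  vc=[4, 2]
4: 0x4e (blk 4, set 0) → VC-HIT  vc=[8, 2]
5: 0x48 (blk 4, set 0) → L1-HIT  vc=[8, 2]
6: 0x8b (blk 8, set 0) → VC-HIT  vc=[4, 2]
7: 0x8e (blk 8, set 0) → L1-HIT  vc=[4, 2]
8: 0x8f (blk 8, set 0) → L1-HIT  vc=[4, 2]
9: 0x4e (blk 4, set 0) → VC-HIT  vc=[8, 2]
10: 0xc0 (blk 12, set 0) → MISS  vc=[8, 2, 4]
11: 0x21 (blk 2, set 0) → VC-HIT  vc=[8, 12, 4]
12: 0x2e (blk 2, set 0) → L1-HIT  vc=[8, 12, 4]

SEQ = [MISS, L1-HIT, MISS, MISS, VC-HIT, L1-HIT, VC-HIT, L1-HIT, L1-HIT, VC-HIT, MISS, VC-HIT, L1-HIT]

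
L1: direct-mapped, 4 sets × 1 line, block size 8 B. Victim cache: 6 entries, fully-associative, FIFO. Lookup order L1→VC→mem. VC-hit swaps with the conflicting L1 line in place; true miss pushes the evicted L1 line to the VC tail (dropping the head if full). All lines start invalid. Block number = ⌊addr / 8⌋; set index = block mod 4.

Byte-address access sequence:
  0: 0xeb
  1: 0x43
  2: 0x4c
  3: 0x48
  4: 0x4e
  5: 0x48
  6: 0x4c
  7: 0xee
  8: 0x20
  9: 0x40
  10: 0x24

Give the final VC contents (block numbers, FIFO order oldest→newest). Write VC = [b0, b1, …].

#0 0xeb→b29/s1 MISS; vc=[]
#1 0x43→b8/s0 MISS; vc=[]
#2 0x4c→b9/s1 MISS; vc=[29]
#3 0x48→b9/s1 L1-HIT; vc=[29]
#4 0x4e→b9/s1 L1-HIT; vc=[29]
#5 0x48→b9/s1 L1-HIT; vc=[29]
#6 0x4c→b9/s1 L1-HIT; vc=[29]
#7 0xee→b29/s1 VC-HIT; vc=[9]
#8 0x20→b4/s0 MISS; vc=[9,8]
#9 0x40→b8/s0 VC-HIT; vc=[9,4]
#10 0x24→b4/s0 VC-HIT; vc=[9,8]

VC = [9, 8]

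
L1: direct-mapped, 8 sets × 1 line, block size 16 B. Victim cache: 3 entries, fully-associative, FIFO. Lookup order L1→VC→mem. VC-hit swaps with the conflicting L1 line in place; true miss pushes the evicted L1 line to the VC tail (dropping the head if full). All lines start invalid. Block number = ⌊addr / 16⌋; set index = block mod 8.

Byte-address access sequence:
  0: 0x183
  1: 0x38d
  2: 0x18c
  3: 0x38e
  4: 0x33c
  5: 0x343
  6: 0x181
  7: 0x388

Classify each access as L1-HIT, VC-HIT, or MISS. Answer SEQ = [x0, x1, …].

#0 0x183→b24/s0 MISS; vc=[]
#1 0x38d→b56/s0 MISS; vc=[24]
#2 0x18c→b24/s0 VC-HIT; vc=[56]
#3 0x38e→b56/s0 VC-HIT; vc=[24]
#4 0x33c→b51/s3 MISS; vc=[24]
#5 0x343→b52/s4 MISS; vc=[24]
#6 0x181→b24/s0 VC-HIT; vc=[56]
#7 0x388→b56/s0 VC-HIT; vc=[24]

SEQ = [MISS, MISS, VC-HIT, VC-HIT, MISS, MISS, VC-HIT, VC-HIT]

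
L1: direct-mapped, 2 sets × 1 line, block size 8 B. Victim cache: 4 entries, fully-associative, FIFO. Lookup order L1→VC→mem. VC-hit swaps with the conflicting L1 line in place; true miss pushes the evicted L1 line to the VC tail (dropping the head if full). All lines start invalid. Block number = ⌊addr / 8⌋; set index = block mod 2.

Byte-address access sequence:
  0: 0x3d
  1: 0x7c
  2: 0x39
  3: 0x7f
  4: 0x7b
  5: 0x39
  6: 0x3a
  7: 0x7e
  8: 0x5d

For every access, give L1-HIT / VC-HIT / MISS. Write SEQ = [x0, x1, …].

  [0] addr=0x3d blk=7 s=1: MISS | VC []
  [1] addr=0x7c blk=15 s=1: MISS | VC [7]
  [2] addr=0x39 blk=7 s=1: VC-HIT | VC [15]
  [3] addr=0x7f blk=15 s=1: VC-HIT | VC [7]
  [4] addr=0x7b blk=15 s=1: L1-HIT | VC [7]
  [5] addr=0x39 blk=7 s=1: VC-HIT | VC [15]
  [6] addr=0x3a blk=7 s=1: L1-HIT | VC [15]
  [7] addr=0x7e blk=15 s=1: VC-HIT | VC [7]
  [8] addr=0x5d blk=11 s=1: MISS | VC [7, 15]

SEQ = [MISS, MISS, VC-HIT, VC-HIT, L1-HIT, VC-HIT, L1-HIT, VC-HIT, MISS]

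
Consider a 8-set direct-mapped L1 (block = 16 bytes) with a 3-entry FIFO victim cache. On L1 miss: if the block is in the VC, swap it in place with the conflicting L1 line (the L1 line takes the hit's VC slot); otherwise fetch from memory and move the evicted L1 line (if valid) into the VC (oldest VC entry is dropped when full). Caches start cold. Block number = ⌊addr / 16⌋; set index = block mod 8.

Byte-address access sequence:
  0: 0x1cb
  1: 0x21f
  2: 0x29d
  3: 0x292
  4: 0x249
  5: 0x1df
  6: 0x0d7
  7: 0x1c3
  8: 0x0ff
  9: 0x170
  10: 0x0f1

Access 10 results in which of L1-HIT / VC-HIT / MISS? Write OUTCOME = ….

OUTCOME = VC-HIT

0: 0x1cb (blk 28, set 4) → MISS  vc=[]
1: 0x21f (blk 33, set 1) → MISS  vc=[]
2: 0x29d (blk 41, set 1) → MISS  vc=[33]
3: 0x292 (blk 41, set 1) → L1-HIT  vc=[33]
4: 0x249 (blk 36, set 4) → MISS  vc=[33, 28]
5: 0x1df (blk 29, set 5) → MISS  vc=[33, 28]
6: 0xd7 (blk 13, set 5) → MISS  vc=[33, 28, 29]
7: 0x1c3 (blk 28, set 4) → VC-HIT  vc=[33, 36, 29]
8: 0xff (blk 15, set 7) → MISS  vc=[33, 36, 29]
9: 0x170 (blk 23, set 7) → MISS  vc=[36, 29, 15]
10: 0xf1 (blk 15, set 7) → VC-HIT  vc=[36, 29, 23]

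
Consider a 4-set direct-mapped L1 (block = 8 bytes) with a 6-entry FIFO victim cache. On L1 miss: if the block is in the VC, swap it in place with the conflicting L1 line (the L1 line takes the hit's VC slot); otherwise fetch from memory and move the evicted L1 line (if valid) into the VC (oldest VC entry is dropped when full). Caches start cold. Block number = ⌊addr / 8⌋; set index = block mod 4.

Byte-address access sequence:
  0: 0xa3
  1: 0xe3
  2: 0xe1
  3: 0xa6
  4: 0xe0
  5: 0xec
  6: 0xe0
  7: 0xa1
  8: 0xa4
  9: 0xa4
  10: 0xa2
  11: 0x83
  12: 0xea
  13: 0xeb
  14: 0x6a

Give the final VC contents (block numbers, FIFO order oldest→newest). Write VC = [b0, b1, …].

  [0] addr=0xa3 blk=20 s=0: MISS | VC []
  [1] addr=0xe3 blk=28 s=0: MISS | VC [20]
  [2] addr=0xe1 blk=28 s=0: L1-HIT | VC [20]
  [3] addr=0xa6 blk=20 s=0: VC-HIT | VC [28]
  [4] addr=0xe0 blk=28 s=0: VC-HIT | VC [20]
  [5] addr=0xec blk=29 s=1: MISS | VC [20]
  [6] addr=0xe0 blk=28 s=0: L1-HIT | VC [20]
  [7] addr=0xa1 blk=20 s=0: VC-HIT | VC [28]
  [8] addr=0xa4 blk=20 s=0: L1-HIT | VC [28]
  [9] addr=0xa4 blk=20 s=0: L1-HIT | VC [28]
  [10] addr=0xa2 blk=20 s=0: L1-HIT | VC [28]
  [11] addr=0x83 blk=16 s=0: MISS | VC [28, 20]
  [12] addr=0xea blk=29 s=1: L1-HIT | VC [28, 20]
  [13] addr=0xeb blk=29 s=1: L1-HIT | VC [28, 20]
  [14] addr=0x6a blk=13 s=1: MISS | VC [28, 20, 29]

VC = [28, 20, 29]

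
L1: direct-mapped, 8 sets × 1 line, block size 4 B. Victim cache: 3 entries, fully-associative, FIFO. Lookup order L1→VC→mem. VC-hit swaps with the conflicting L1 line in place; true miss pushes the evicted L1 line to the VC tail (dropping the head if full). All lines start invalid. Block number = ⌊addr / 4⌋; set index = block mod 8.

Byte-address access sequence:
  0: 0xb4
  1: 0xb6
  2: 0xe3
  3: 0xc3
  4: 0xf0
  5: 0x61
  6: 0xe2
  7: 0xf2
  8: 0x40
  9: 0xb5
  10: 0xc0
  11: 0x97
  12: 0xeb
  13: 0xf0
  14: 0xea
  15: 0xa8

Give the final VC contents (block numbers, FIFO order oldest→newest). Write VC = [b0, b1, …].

#0 0xb4→b45/s5 MISS; vc=[]
#1 0xb6→b45/s5 L1-HIT; vc=[]
#2 0xe3→b56/s0 MISS; vc=[]
#3 0xc3→b48/s0 MISS; vc=[56]
#4 0xf0→b60/s4 MISS; vc=[56]
#5 0x61→b24/s0 MISS; vc=[56,48]
#6 0xe2→b56/s0 VC-HIT; vc=[24,48]
#7 0xf2→b60/s4 L1-HIT; vc=[24,48]
#8 0x40→b16/s0 MISS; vc=[24,48,56]
#9 0xb5→b45/s5 L1-HIT; vc=[24,48,56]
#10 0xc0→b48/s0 VC-HIT; vc=[24,16,56]
#11 0x97→b37/s5 MISS; vc=[16,56,45]
#12 0xeb→b58/s2 MISS; vc=[16,56,45]
#13 0xf0→b60/s4 L1-HIT; vc=[16,56,45]
#14 0xea→b58/s2 L1-HIT; vc=[16,56,45]
#15 0xa8→b42/s2 MISS; vc=[56,45,58]

VC = [56, 45, 58]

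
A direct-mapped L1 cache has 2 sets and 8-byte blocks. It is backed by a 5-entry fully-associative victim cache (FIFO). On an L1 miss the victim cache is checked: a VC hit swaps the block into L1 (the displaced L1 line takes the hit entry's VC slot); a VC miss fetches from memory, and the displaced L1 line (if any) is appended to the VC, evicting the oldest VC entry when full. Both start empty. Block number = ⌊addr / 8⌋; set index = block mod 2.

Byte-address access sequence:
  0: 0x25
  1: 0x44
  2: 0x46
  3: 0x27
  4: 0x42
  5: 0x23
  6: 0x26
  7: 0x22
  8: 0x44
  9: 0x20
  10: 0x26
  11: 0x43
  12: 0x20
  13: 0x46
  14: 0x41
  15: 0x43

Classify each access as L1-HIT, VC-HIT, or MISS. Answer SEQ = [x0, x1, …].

0: 0x25 (blk 4, set 0) → MISS  vc=[]
1: 0x44 (blk 8, set 0) → MISS  vc=[4]
2: 0x46 (blk 8, set 0) → L1-HIT  vc=[4]
3: 0x27 (blk 4, set 0) → VC-HIT  vc=[8]
4: 0x42 (blk 8, set 0) → VC-HIT  vc=[4]
5: 0x23 (blk 4, set 0) → VC-HIT  vc=[8]
6: 0x26 (blk 4, set 0) → L1-HIT  vc=[8]
7: 0x22 (blk 4, set 0) → L1-HIT  vc=[8]
8: 0x44 (blk 8, set 0) → VC-HIT  vc=[4]
9: 0x20 (blk 4, set 0) → VC-HIT  vc=[8]
10: 0x26 (blk 4, set 0) → L1-HIT  vc=[8]
11: 0x43 (blk 8, set 0) → VC-HIT  vc=[4]
12: 0x20 (blk 4, set 0) → VC-HIT  vc=[8]
13: 0x46 (blk 8, set 0) → VC-HIT  vc=[4]
14: 0x41 (blk 8, set 0) → L1-HIT  vc=[4]
15: 0x43 (blk 8, set 0) → L1-HIT  vc=[4]

SEQ = [MISS, MISS, L1-HIT, VC-HIT, VC-HIT, VC-HIT, L1-HIT, L1-HIT, VC-HIT, VC-HIT, L1-HIT, VC-HIT, VC-HIT, VC-HIT, L1-HIT, L1-HIT]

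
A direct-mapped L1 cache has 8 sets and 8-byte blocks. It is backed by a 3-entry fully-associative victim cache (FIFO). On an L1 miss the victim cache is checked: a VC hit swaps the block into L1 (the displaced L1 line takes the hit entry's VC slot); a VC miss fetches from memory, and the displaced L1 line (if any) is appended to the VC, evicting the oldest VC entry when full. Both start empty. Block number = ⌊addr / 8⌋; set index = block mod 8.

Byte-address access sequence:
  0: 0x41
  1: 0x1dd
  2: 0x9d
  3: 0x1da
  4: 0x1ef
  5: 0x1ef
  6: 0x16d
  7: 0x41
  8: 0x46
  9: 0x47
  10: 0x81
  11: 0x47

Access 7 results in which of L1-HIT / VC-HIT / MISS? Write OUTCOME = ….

OUTCOME = L1-HIT

#0 0x41→b8/s0 MISS; vc=[]
#1 0x1dd→b59/s3 MISS; vc=[]
#2 0x9d→b19/s3 MISS; vc=[59]
#3 0x1da→b59/s3 VC-HIT; vc=[19]
#4 0x1ef→b61/s5 MISS; vc=[19]
#5 0x1ef→b61/s5 L1-HIT; vc=[19]
#6 0x16d→b45/s5 MISS; vc=[19,61]
#7 0x41→b8/s0 L1-HIT; vc=[19,61]
#8 0x46→b8/s0 L1-HIT; vc=[19,61]
#9 0x47→b8/s0 L1-HIT; vc=[19,61]
#10 0x81→b16/s0 MISS; vc=[19,61,8]
#11 0x47→b8/s0 VC-HIT; vc=[19,61,16]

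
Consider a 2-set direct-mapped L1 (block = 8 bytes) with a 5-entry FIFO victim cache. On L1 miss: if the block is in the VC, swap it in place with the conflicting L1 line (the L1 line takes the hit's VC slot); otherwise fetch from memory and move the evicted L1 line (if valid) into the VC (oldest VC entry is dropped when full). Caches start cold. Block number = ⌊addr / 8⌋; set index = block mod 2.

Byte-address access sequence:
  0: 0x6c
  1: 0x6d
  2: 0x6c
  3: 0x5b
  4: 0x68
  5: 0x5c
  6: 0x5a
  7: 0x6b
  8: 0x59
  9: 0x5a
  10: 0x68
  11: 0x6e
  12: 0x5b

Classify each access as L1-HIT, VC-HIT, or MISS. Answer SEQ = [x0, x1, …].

#0 0x6c→b13/s1 MISS; vc=[]
#1 0x6d→b13/s1 L1-HIT; vc=[]
#2 0x6c→b13/s1 L1-HIT; vc=[]
#3 0x5b→b11/s1 MISS; vc=[13]
#4 0x68→b13/s1 VC-HIT; vc=[11]
#5 0x5c→b11/s1 VC-HIT; vc=[13]
#6 0x5a→b11/s1 L1-HIT; vc=[13]
#7 0x6b→b13/s1 VC-HIT; vc=[11]
#8 0x59→b11/s1 VC-HIT; vc=[13]
#9 0x5a→b11/s1 L1-HIT; vc=[13]
#10 0x68→b13/s1 VC-HIT; vc=[11]
#11 0x6e→b13/s1 L1-HIT; vc=[11]
#12 0x5b→b11/s1 VC-HIT; vc=[13]

SEQ = [MISS, L1-HIT, L1-HIT, MISS, VC-HIT, VC-HIT, L1-HIT, VC-HIT, VC-HIT, L1-HIT, VC-HIT, L1-HIT, VC-HIT]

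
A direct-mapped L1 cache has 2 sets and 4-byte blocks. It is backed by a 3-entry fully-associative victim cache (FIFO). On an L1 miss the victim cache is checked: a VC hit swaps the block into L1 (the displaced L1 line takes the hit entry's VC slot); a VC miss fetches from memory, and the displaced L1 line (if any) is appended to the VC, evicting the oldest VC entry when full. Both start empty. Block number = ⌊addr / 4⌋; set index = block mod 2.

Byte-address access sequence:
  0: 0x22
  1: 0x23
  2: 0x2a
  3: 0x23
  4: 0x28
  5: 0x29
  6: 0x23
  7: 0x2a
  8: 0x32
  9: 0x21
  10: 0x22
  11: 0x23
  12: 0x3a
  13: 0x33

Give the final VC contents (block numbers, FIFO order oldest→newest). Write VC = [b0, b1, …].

VC = [14, 10, 8]

0: 0x22 (blk 8, set 0) → MISS  vc=[]
1: 0x23 (blk 8, set 0) → L1-HIT  vc=[]
2: 0x2a (blk 10, set 0) → MISS  vc=[8]
3: 0x23 (blk 8, set 0) → VC-HIT  vc=[10]
4: 0x28 (blk 10, set 0) → VC-HIT  vc=[8]
5: 0x29 (blk 10, set 0) → L1-HIT  vc=[8]
6: 0x23 (blk 8, set 0) → VC-HIT  vc=[10]
7: 0x2a (blk 10, set 0) → VC-HIT  vc=[8]
8: 0x32 (blk 12, set 0) → MISS  vc=[8, 10]
9: 0x21 (blk 8, set 0) → VC-HIT  vc=[12, 10]
10: 0x22 (blk 8, set 0) → L1-HIT  vc=[12, 10]
11: 0x23 (blk 8, set 0) → L1-HIT  vc=[12, 10]
12: 0x3a (blk 14, set 0) → MISS  vc=[12, 10, 8]
13: 0x33 (blk 12, set 0) → VC-HIT  vc=[14, 10, 8]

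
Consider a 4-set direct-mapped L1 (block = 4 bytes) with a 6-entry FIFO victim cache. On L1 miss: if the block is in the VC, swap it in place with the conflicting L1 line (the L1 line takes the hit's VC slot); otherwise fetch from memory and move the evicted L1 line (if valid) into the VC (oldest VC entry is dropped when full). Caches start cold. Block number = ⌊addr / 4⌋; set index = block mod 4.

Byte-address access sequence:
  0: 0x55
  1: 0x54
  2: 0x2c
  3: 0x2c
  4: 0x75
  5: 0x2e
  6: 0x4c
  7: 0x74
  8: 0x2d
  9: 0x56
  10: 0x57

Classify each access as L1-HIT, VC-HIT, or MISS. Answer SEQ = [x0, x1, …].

SEQ = [MISS, L1-HIT, MISS, L1-HIT, MISS, L1-HIT, MISS, L1-HIT, VC-HIT, VC-HIT, L1-HIT]

0: 0x55 (blk 21, set 1) → MISS  vc=[]
1: 0x54 (blk 21, set 1) → L1-HIT  vc=[]
2: 0x2c (blk 11, set 3) → MISS  vc=[]
3: 0x2c (blk 11, set 3) → L1-HIT  vc=[]
4: 0x75 (blk 29, set 1) → MISS  vc=[21]
5: 0x2e (blk 11, set 3) → L1-HIT  vc=[21]
6: 0x4c (blk 19, set 3) → MISS  vc=[21, 11]
7: 0x74 (blk 29, set 1) → L1-HIT  vc=[21, 11]
8: 0x2d (blk 11, set 3) → VC-HIT  vc=[21, 19]
9: 0x56 (blk 21, set 1) → VC-HIT  vc=[29, 19]
10: 0x57 (blk 21, set 1) → L1-HIT  vc=[29, 19]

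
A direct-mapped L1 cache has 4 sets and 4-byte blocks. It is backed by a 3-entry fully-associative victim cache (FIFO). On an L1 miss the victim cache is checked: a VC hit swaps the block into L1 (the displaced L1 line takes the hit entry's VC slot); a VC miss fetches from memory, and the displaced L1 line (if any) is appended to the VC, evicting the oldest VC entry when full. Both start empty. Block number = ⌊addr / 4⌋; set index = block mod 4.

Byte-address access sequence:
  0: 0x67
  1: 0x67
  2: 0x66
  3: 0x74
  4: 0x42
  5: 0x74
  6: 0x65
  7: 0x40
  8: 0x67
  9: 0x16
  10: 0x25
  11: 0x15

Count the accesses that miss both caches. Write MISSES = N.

MISSES = 5

0: 0x67 (blk 25, set 1) → MISS  vc=[]
1: 0x67 (blk 25, set 1) → L1-HIT  vc=[]
2: 0x66 (blk 25, set 1) → L1-HIT  vc=[]
3: 0x74 (blk 29, set 1) → MISS  vc=[25]
4: 0x42 (blk 16, set 0) → MISS  vc=[25]
5: 0x74 (blk 29, set 1) → L1-HIT  vc=[25]
6: 0x65 (blk 25, set 1) → VC-HIT  vc=[29]
7: 0x40 (blk 16, set 0) → L1-HIT  vc=[29]
8: 0x67 (blk 25, set 1) → L1-HIT  vc=[29]
9: 0x16 (blk 5, set 1) → MISS  vc=[29, 25]
10: 0x25 (blk 9, set 1) → MISS  vc=[29, 25, 5]
11: 0x15 (blk 5, set 1) → VC-HIT  vc=[29, 25, 9]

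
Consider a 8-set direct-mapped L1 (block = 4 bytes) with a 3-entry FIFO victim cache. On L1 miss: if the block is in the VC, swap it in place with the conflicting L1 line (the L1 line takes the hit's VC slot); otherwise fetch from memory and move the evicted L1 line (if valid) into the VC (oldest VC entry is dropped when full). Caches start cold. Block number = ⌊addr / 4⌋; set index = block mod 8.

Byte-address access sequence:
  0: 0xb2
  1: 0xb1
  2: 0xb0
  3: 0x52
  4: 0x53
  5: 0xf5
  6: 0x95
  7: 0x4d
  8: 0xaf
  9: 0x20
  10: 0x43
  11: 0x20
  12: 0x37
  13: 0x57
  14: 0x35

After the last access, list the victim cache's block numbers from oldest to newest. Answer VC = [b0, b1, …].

VC = [16, 37, 21]

#0 0xb2→b44/s4 MISS; vc=[]
#1 0xb1→b44/s4 L1-HIT; vc=[]
#2 0xb0→b44/s4 L1-HIT; vc=[]
#3 0x52→b20/s4 MISS; vc=[44]
#4 0x53→b20/s4 L1-HIT; vc=[44]
#5 0xf5→b61/s5 MISS; vc=[44]
#6 0x95→b37/s5 MISS; vc=[44,61]
#7 0x4d→b19/s3 MISS; vc=[44,61]
#8 0xaf→b43/s3 MISS; vc=[44,61,19]
#9 0x20→b8/s0 MISS; vc=[44,61,19]
#10 0x43→b16/s0 MISS; vc=[61,19,8]
#11 0x20→b8/s0 VC-HIT; vc=[61,19,16]
#12 0x37→b13/s5 MISS; vc=[19,16,37]
#13 0x57→b21/s5 MISS; vc=[16,37,13]
#14 0x35→b13/s5 VC-HIT; vc=[16,37,21]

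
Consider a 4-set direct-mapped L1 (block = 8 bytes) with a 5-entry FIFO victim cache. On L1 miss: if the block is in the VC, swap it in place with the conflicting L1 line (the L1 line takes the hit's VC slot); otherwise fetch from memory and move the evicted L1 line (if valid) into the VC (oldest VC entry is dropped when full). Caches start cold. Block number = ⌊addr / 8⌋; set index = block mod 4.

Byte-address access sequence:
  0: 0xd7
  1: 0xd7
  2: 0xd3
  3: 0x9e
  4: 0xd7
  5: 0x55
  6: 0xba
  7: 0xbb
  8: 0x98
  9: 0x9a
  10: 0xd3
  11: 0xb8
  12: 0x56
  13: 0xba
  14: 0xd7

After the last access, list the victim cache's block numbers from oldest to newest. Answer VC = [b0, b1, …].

VC = [10, 19]

  [0] addr=0xd7 blk=26 s=2: MISS | VC []
  [1] addr=0xd7 blk=26 s=2: L1-HIT | VC []
  [2] addr=0xd3 blk=26 s=2: L1-HIT | VC []
  [3] addr=0x9e blk=19 s=3: MISS | VC []
  [4] addr=0xd7 blk=26 s=2: L1-HIT | VC []
  [5] addr=0x55 blk=10 s=2: MISS | VC [26]
  [6] addr=0xba blk=23 s=3: MISS | VC [26, 19]
  [7] addr=0xbb blk=23 s=3: L1-HIT | VC [26, 19]
  [8] addr=0x98 blk=19 s=3: VC-HIT | VC [26, 23]
  [9] addr=0x9a blk=19 s=3: L1-HIT | VC [26, 23]
  [10] addr=0xd3 blk=26 s=2: VC-HIT | VC [10, 23]
  [11] addr=0xb8 blk=23 s=3: VC-HIT | VC [10, 19]
  [12] addr=0x56 blk=10 s=2: VC-HIT | VC [26, 19]
  [13] addr=0xba blk=23 s=3: L1-HIT | VC [26, 19]
  [14] addr=0xd7 blk=26 s=2: VC-HIT | VC [10, 19]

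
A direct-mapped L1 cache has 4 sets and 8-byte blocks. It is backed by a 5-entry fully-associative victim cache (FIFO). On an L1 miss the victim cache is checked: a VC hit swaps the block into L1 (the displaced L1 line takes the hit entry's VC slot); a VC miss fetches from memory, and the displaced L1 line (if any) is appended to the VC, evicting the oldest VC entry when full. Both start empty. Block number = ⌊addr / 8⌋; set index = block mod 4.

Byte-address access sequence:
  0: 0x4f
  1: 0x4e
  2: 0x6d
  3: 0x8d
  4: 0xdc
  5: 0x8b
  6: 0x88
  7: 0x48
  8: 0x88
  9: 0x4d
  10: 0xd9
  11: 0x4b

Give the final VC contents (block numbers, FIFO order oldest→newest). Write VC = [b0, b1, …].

0: 0x4f (blk 9, set 1) → MISS  vc=[]
1: 0x4e (blk 9, set 1) → L1-HIT  vc=[]
2: 0x6d (blk 13, set 1) → MISS  vc=[9]
3: 0x8d (blk 17, set 1) → MISS  vc=[9, 13]
4: 0xdc (blk 27, set 3) → MISS  vc=[9, 13]
5: 0x8b (blk 17, set 1) → L1-HIT  vc=[9, 13]
6: 0x88 (blk 17, set 1) → L1-HIT  vc=[9, 13]
7: 0x48 (blk 9, set 1) → VC-HIT  vc=[17, 13]
8: 0x88 (blk 17, set 1) → VC-HIT  vc=[9, 13]
9: 0x4d (blk 9, set 1) → VC-HIT  vc=[17, 13]
10: 0xd9 (blk 27, set 3) → L1-HIT  vc=[17, 13]
11: 0x4b (blk 9, set 1) → L1-HIT  vc=[17, 13]

VC = [17, 13]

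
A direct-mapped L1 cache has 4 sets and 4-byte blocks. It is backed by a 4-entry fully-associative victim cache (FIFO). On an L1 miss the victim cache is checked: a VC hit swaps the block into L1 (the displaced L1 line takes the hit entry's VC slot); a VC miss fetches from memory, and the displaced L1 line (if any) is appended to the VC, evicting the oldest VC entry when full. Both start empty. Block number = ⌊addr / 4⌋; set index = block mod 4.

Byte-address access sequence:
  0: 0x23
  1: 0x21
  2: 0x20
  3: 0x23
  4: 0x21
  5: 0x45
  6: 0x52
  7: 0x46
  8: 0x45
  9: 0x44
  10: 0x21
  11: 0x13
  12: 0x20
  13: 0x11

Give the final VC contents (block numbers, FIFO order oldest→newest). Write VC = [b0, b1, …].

VC = [20, 8]

  [0] addr=0x23 blk=8 s=0: MISS | VC []
  [1] addr=0x21 blk=8 s=0: L1-HIT | VC []
  [2] addr=0x20 blk=8 s=0: L1-HIT | VC []
  [3] addr=0x23 blk=8 s=0: L1-HIT | VC []
  [4] addr=0x21 blk=8 s=0: L1-HIT | VC []
  [5] addr=0x45 blk=17 s=1: MISS | VC []
  [6] addr=0x52 blk=20 s=0: MISS | VC [8]
  [7] addr=0x46 blk=17 s=1: L1-HIT | VC [8]
  [8] addr=0x45 blk=17 s=1: L1-HIT | VC [8]
  [9] addr=0x44 blk=17 s=1: L1-HIT | VC [8]
  [10] addr=0x21 blk=8 s=0: VC-HIT | VC [20]
  [11] addr=0x13 blk=4 s=0: MISS | VC [20, 8]
  [12] addr=0x20 blk=8 s=0: VC-HIT | VC [20, 4]
  [13] addr=0x11 blk=4 s=0: VC-HIT | VC [20, 8]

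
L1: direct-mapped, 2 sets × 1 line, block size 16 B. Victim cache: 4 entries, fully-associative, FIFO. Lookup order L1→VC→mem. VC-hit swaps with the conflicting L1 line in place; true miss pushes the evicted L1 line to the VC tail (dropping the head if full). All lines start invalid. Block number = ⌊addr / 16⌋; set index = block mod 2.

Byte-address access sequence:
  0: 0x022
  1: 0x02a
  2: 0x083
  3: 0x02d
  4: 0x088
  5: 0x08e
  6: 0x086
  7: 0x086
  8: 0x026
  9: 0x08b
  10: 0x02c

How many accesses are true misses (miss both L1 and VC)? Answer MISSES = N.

MISSES = 2

0: 0x22 (blk 2, set 0) → MISS  vc=[]
1: 0x2a (blk 2, set 0) → L1-HIT  vc=[]
2: 0x83 (blk 8, set 0) → MISS  vc=[2]
3: 0x2d (blk 2, set 0) → VC-HIT  vc=[8]
4: 0x88 (blk 8, set 0) → VC-HIT  vc=[2]
5: 0x8e (blk 8, set 0) → L1-HIT  vc=[2]
6: 0x86 (blk 8, set 0) → L1-HIT  vc=[2]
7: 0x86 (blk 8, set 0) → L1-HIT  vc=[2]
8: 0x26 (blk 2, set 0) → VC-HIT  vc=[8]
9: 0x8b (blk 8, set 0) → VC-HIT  vc=[2]
10: 0x2c (blk 2, set 0) → VC-HIT  vc=[8]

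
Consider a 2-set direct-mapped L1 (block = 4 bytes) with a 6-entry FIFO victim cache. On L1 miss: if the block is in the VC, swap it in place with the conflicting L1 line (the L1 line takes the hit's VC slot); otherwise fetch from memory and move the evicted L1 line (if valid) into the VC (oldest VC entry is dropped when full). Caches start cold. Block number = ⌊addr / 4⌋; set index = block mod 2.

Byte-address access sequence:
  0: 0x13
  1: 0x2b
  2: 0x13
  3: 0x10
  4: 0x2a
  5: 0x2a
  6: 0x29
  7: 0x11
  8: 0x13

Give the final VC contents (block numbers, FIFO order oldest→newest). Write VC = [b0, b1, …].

VC = [10]

  [0] addr=0x13 blk=4 s=0: MISS | VC []
  [1] addr=0x2b blk=10 s=0: MISS | VC [4]
  [2] addr=0x13 blk=4 s=0: VC-HIT | VC [10]
  [3] addr=0x10 blk=4 s=0: L1-HIT | VC [10]
  [4] addr=0x2a blk=10 s=0: VC-HIT | VC [4]
  [5] addr=0x2a blk=10 s=0: L1-HIT | VC [4]
  [6] addr=0x29 blk=10 s=0: L1-HIT | VC [4]
  [7] addr=0x11 blk=4 s=0: VC-HIT | VC [10]
  [8] addr=0x13 blk=4 s=0: L1-HIT | VC [10]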